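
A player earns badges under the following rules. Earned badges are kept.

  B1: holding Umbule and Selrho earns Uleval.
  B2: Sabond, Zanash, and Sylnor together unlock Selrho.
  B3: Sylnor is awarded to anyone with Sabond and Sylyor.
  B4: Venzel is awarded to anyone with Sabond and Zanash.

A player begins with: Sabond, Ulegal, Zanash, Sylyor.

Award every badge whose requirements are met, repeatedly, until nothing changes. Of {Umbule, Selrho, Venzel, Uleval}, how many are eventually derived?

2

With Sabond and Sylyor, Sylnor is earned (B3).
With Sabond and Zanash, Venzel is earned (B4).
With Sabond, Zanash, and Sylnor, Selrho is earned (B2).
No rule produces Umbule, and it is not given.
Selrho: reached.
Venzel: reached.
Uleval would need Umbule and Selrho (B1), but Umbule is never earned.
Reached: Selrho and Venzel — 2 of the 4.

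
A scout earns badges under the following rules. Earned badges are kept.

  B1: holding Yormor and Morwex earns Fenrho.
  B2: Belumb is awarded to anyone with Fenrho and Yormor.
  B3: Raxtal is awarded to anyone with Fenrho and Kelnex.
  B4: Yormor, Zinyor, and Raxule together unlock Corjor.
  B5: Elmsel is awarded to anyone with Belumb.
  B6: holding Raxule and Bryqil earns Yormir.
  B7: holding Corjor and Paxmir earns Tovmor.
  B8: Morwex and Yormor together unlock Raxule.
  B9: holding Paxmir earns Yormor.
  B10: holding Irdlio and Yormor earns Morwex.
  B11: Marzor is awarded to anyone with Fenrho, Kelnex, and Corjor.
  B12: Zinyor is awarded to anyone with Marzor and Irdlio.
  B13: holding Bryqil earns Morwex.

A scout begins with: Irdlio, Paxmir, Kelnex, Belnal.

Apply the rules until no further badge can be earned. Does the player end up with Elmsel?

Yes

With Paxmir, Yormor is earned (B9).
With Irdlio and Yormor, Morwex is earned (B10).
With Yormor and Morwex, Fenrho is earned (B1).
With Fenrho and Yormor, Belumb is earned (B2).
With Belumb, Elmsel is earned (B5).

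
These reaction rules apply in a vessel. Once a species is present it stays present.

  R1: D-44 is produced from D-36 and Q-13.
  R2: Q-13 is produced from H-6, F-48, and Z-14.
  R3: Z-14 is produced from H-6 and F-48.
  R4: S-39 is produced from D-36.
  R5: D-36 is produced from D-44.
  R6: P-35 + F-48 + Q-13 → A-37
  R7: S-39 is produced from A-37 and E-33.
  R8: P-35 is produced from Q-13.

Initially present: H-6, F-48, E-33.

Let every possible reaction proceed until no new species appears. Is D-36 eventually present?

D-36 would need D-44 (R5), but D-44 never forms.

No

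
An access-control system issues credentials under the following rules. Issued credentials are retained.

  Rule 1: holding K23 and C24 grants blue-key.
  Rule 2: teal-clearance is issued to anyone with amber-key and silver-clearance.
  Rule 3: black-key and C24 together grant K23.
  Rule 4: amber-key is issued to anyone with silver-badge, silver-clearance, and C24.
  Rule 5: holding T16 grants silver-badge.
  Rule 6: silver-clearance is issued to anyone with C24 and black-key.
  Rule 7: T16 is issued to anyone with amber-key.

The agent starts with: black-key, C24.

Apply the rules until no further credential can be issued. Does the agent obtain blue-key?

Holding black-key and C24 grants K23 (Rule 3).
Holding K23 and C24 grants blue-key (Rule 1).

Yes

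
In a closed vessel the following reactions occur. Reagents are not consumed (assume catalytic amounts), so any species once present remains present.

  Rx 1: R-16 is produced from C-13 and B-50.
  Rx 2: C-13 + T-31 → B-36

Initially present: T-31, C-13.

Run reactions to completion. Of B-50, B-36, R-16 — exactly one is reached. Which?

B-36

C-13 and T-31 present → B-36 forms (Rx 2).
No rule produces B-50, and it is not given. R-16 would need C-13 and B-50 (Rx 1), but B-50 never forms.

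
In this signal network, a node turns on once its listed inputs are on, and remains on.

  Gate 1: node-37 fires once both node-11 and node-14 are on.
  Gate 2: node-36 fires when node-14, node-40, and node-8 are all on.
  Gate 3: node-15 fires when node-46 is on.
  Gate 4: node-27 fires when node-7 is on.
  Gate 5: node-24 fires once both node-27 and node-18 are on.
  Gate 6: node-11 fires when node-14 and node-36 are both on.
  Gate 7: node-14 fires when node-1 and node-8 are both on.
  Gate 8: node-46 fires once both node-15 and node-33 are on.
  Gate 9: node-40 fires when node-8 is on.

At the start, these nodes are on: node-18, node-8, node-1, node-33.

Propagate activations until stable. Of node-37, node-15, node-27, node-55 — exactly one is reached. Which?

Gate 9: node-8 on → node-40 on.
node-1 and node-8 are on, so node-14 fires (Gate 7).
node-14, node-40, and node-8 are on, so node-36 fires (Gate 2).
node-14 and node-36 are on, so node-11 fires (Gate 6).
Gate 1: node-11 and node-14 on → node-37 on.
node-15 would need node-46 (Gate 3), but node-46 never turns on. No rule produces node-55, and it is not given. node-27 would need node-7 (Gate 4), but node-7 never turns on.

node-37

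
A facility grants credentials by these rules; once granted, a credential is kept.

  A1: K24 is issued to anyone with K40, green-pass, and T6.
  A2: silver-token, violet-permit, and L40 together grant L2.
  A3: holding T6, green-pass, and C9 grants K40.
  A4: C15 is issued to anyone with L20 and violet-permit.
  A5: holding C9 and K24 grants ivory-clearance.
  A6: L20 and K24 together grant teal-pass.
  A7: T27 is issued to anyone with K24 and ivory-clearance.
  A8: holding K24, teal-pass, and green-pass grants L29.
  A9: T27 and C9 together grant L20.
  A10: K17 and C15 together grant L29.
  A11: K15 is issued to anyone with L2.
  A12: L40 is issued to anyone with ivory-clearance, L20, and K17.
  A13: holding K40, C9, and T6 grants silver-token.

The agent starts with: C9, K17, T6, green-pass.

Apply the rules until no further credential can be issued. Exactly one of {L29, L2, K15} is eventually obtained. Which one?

L29

Holding T6, green-pass, and C9 grants K40 (A3).
Holding K40, green-pass, and T6 grants K24 (A1).
Holding C9 and K24 grants ivory-clearance (A5).
Holding K24 and ivory-clearance grants T27 (A7).
Holding T27 and C9 grants L20 (A9).
Holding L20 and K24 grants teal-pass (A6).
Holding K24, teal-pass, and green-pass grants L29 (A8).
L2 would need silver-token, violet-permit, and L40 (A2), but violet-permit is never granted. K15 would need L2 (A11), but L2 is never granted.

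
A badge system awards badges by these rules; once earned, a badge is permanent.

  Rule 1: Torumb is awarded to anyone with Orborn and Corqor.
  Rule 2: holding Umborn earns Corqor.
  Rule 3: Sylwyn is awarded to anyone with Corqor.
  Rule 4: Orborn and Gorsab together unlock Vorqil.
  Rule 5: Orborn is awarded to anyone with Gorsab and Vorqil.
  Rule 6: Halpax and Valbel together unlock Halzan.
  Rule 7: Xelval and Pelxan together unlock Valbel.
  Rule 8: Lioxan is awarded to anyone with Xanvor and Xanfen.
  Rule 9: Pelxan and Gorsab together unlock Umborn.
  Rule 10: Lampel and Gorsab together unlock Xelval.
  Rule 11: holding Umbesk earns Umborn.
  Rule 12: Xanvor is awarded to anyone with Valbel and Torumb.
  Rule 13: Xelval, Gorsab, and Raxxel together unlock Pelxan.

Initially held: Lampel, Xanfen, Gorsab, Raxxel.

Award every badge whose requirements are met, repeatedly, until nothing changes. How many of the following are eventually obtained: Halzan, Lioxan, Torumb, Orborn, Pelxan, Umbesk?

1

With Lampel and Gorsab, Xelval is earned (Rule 10).
With Xelval, Gorsab, and Raxxel, Pelxan is earned (Rule 13).
Halzan would need Halpax and Valbel (Rule 6), but Halpax is never earned.
Lioxan would need Xanvor and Xanfen (Rule 8), but Xanvor is never earned.
Torumb would need Orborn and Corqor (Rule 1), but Orborn is never earned.
Orborn would need Gorsab and Vorqil (Rule 5), but Vorqil is never earned.
Pelxan: reached.
No rule produces Umbesk, and it is not given.
Reached: Pelxan — 1 of the 6.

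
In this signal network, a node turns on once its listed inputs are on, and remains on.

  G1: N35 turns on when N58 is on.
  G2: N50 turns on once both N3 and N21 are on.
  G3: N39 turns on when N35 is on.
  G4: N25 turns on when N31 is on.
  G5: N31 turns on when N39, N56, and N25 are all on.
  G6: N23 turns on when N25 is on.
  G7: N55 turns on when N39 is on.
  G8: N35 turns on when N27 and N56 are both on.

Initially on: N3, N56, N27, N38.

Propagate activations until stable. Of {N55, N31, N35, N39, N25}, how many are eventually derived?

N27 and N56 are on, so N35 turns on (G8).
N35 is on, so N39 turns on (G3).
G7: N39 on → N55 on.
N55: reached.
N31 would need N39, N56, and N25 (G5), but N25 never turns on.
N35: reached.
N39: reached.
N25 would need N31 (G4), but N31 never turns on.
Reached: N55, N35, and N39 — 3 of the 5.

3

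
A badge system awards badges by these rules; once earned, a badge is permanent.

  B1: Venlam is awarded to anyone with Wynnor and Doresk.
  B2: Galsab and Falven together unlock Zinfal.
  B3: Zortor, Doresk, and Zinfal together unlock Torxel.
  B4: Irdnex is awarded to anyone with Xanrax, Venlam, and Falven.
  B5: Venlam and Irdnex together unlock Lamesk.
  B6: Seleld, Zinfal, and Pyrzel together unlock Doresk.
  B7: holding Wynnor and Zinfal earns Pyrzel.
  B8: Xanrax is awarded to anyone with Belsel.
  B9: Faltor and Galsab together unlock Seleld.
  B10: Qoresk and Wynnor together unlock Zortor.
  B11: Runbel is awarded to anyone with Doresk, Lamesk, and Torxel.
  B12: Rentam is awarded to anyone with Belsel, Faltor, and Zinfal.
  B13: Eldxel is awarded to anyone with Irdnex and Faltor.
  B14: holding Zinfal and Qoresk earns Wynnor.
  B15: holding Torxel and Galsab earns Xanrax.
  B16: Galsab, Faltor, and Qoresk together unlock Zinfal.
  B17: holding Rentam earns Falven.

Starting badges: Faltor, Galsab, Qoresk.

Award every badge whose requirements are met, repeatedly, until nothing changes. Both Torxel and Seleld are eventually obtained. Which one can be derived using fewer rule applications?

Seleld: With Faltor and Galsab, Seleld is earned (B9). [1 rule application]
Torxel: With Faltor and Galsab, Seleld is earned (B9). With Galsab, Faltor, and Qoresk, Zinfal is earned (B16). With Zinfal and Qoresk, Wynnor is earned (B14). With Qoresk and Wynnor, Zortor is earned (B10). With Wynnor and Zinfal, Pyrzel is earned (B7). With Seleld, Zinfal, and Pyrzel, Doresk is earned (B6). With Zortor, Doresk, and Zinfal, Torxel is earned (B3). [7 rule applications]
Seleld needs fewer.

Seleld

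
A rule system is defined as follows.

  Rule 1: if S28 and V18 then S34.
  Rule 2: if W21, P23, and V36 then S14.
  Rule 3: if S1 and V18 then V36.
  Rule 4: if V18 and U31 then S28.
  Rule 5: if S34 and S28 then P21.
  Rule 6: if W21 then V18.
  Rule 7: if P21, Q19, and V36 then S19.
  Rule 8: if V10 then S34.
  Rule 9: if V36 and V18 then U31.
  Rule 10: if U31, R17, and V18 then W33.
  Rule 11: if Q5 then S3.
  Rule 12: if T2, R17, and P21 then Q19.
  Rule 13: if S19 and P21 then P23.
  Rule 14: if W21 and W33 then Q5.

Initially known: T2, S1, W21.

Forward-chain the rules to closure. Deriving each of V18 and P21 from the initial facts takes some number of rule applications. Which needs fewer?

V18

V18: From W21, Rule 6 gives V18. [1 rule application]
P21: From W21, Rule 6 gives V18. From S1 and V18, Rule 3 gives V36. From V36 and V18, Rule 9 gives U31. From V18 and U31, Rule 4 gives S28. S28 and V18 hold, so S34 follows (Rule 1). From S34 and S28, Rule 5 gives P21. [6 rule applications]
V18 needs fewer.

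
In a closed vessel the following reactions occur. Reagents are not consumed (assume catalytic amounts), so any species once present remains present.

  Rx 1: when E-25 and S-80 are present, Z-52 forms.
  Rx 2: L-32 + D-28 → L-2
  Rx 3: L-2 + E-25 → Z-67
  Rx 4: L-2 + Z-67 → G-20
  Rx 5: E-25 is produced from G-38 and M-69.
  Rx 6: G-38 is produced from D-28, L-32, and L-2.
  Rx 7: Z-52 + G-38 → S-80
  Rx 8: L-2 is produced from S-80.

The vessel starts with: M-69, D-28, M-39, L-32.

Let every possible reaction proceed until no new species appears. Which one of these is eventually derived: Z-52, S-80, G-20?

G-20

L-32 and D-28 present → L-2 forms (Rx 2).
D-28, L-32, and L-2 present → G-38 forms (Rx 6).
G-38 and M-69 present → E-25 forms (Rx 5).
L-2 and E-25 present → Z-67 forms (Rx 3).
L-2 and Z-67 present → G-20 forms (Rx 4).
Z-52 would need E-25 and S-80 (Rx 1), but S-80 never forms. S-80 would need Z-52 and G-38 (Rx 7), but Z-52 never forms.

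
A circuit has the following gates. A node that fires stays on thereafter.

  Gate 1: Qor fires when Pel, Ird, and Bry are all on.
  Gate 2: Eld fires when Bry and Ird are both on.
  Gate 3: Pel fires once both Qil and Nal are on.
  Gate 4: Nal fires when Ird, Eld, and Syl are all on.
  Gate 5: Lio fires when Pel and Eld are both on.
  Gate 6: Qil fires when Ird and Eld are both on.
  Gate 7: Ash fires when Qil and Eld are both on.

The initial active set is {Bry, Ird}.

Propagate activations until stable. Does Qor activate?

Qor would need Pel, Ird, and Bry (Gate 1), but Pel never turns on.

No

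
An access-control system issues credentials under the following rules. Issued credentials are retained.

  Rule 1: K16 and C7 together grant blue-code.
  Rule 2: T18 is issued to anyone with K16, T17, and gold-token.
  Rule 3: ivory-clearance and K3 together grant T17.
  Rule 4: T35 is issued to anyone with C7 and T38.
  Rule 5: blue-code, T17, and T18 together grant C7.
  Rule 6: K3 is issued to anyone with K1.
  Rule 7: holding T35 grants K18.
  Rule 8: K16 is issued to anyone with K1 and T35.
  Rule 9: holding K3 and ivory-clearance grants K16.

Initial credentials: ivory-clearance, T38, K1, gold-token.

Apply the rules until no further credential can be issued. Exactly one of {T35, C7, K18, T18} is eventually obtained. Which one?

Holding K1 grants K3 (Rule 6).
Holding ivory-clearance and K3 grants T17 (Rule 3).
Holding K3 and ivory-clearance grants K16 (Rule 9).
Holding K16, T17, and gold-token grants T18 (Rule 2).
C7 would need blue-code, T17, and T18 (Rule 5), but blue-code is never granted. T35 would need C7 and T38 (Rule 4), but C7 is never granted. K18 would need T35 (Rule 7), but T35 is never granted.

T18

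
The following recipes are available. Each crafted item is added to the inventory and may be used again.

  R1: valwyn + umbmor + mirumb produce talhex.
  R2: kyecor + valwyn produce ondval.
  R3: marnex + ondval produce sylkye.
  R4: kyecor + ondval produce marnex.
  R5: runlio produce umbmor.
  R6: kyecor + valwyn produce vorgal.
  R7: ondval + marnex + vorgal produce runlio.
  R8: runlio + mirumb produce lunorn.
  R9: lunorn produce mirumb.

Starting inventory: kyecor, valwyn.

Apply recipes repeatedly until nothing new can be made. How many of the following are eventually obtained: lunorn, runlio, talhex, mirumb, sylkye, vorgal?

kyecor + valwyn → ondval (R2).
Using R6, kyecor and valwyn make vorgal.
Using R4, kyecor and ondval make marnex.
marnex + ondval → sylkye (R3).
ondval + marnex + vorgal → runlio (R7).
lunorn would need runlio and mirumb (R8), but mirumb is never obtained.
runlio: reached.
talhex would need valwyn, umbmor, and mirumb (R1), but mirumb is never obtained.
mirumb would need lunorn (R9), but lunorn is never obtained.
sylkye: reached.
vorgal: reached.
Reached: runlio, sylkye, and vorgal — 3 of the 6.

3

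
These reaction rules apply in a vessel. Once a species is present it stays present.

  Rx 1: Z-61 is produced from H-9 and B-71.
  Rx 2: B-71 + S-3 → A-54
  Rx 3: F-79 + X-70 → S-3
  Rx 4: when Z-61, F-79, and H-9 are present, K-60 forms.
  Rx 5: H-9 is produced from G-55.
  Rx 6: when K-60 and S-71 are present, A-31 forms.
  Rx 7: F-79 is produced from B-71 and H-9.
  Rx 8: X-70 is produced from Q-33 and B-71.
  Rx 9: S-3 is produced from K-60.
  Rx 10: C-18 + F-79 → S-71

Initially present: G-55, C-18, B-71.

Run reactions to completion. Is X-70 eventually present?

X-70 would need Q-33 and B-71 (Rx 8), but Q-33 never forms.

No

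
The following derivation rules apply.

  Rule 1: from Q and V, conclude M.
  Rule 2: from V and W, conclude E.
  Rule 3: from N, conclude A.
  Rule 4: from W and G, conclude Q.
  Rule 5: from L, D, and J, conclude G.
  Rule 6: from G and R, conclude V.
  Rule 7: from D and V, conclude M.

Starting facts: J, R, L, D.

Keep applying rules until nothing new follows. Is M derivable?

Yes

L, D, and J hold, so G follows (Rule 5).
G and R hold, so V follows (Rule 6).
D and V hold, so M follows (Rule 7).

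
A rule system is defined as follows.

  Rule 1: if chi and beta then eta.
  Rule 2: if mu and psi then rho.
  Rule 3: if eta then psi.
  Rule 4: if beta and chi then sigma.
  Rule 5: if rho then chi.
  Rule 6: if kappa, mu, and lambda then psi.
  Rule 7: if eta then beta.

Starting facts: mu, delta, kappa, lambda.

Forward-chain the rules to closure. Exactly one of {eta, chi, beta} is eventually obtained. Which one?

From kappa, mu, and lambda, Rule 6 gives psi.
From mu and psi, Rule 2 gives rho.
rho holds, so chi follows (Rule 5).
eta would need chi and beta (Rule 1), but beta is never established. beta would need eta (Rule 7), but eta is never established.

chi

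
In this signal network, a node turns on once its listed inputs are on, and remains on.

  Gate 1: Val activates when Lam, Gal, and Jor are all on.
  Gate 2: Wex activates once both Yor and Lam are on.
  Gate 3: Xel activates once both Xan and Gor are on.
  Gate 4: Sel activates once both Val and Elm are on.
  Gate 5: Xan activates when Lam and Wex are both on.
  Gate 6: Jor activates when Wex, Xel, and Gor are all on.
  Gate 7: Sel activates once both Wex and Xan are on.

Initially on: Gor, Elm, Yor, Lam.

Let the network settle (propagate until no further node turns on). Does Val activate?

Val would need Lam, Gal, and Jor (Gate 1), but Gal never turns on.

No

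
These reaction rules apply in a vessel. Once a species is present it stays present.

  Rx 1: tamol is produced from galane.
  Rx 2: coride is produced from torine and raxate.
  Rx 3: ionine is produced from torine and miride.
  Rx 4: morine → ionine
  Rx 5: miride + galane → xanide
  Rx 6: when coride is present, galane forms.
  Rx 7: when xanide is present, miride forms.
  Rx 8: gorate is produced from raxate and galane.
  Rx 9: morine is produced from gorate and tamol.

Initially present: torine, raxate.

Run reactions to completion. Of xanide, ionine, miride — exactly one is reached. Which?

torine and raxate present → coride forms (Rx 2).
coride present → galane forms (Rx 6).
raxate and galane present → gorate forms (Rx 8).
galane present → tamol forms (Rx 1).
gorate and tamol present → morine forms (Rx 9).
morine present → ionine forms (Rx 4).
miride would need xanide (Rx 7), but xanide never forms. xanide would need miride and galane (Rx 5), but miride never forms.

ionine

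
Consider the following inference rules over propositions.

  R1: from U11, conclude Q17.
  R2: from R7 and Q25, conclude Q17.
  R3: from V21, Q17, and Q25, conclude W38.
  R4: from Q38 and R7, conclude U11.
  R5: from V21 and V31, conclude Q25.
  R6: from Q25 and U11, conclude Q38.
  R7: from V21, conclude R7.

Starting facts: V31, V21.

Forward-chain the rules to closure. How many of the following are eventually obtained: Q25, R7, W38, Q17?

4

From V21 and V31, R5 gives Q25.
From V21, R7 gives R7.
R7 and Q25 hold, so Q17 follows (R2).
V21, Q17, and Q25 hold, so W38 follows (R3).
Q25: reached.
R7: reached.
W38: reached.
Q17: reached.
All 4 are reached.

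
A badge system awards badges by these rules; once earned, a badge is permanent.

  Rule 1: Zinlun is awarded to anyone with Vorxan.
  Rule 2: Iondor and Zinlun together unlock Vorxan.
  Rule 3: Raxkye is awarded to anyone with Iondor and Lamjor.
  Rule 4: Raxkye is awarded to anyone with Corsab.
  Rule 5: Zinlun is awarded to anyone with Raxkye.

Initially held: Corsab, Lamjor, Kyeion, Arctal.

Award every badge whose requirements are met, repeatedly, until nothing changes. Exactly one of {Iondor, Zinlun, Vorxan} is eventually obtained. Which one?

With Corsab, Raxkye is earned (Rule 4).
With Raxkye, Zinlun is earned (Rule 5).
Vorxan would need Iondor and Zinlun (Rule 2), but Iondor is never earned. No rule produces Iondor, and it is not given.

Zinlun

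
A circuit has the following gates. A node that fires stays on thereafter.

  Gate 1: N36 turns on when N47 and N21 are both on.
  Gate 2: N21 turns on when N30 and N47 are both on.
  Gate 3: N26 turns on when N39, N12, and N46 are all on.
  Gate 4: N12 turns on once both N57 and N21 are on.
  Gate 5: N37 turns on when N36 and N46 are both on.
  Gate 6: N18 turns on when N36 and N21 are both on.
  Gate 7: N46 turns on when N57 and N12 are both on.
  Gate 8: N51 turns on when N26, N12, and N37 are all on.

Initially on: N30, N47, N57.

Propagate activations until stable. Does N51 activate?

N51 would need N26, N12, and N37 (Gate 8), but N26 never turns on.

No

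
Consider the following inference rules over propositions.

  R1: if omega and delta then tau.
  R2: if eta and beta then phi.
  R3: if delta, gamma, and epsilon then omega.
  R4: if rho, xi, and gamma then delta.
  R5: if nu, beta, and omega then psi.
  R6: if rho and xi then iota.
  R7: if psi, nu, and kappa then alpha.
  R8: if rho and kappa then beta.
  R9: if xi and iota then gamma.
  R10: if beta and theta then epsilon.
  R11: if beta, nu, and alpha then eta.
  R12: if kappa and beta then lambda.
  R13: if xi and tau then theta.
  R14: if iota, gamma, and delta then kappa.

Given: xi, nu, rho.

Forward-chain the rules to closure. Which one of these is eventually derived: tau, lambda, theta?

lambda

From rho and xi, R6 gives iota.
From xi and iota, R9 gives gamma.
rho, xi, and gamma hold, so delta follows (R4).
From iota, gamma, and delta, R14 gives kappa.
From rho and kappa, R8 gives beta.
From kappa and beta, R12 gives lambda.
tau would need omega and delta (R1), but omega is never established. theta would need xi and tau (R13), but tau is never established.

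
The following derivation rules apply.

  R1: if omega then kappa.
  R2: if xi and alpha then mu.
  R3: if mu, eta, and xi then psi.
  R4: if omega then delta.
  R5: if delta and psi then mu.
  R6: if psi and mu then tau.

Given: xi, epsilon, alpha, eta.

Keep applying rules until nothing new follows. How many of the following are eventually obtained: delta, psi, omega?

1

xi and alpha hold, so mu follows (R2).
From mu, eta, and xi, R3 gives psi.
delta would need omega (R4), but omega is never established.
psi: reached.
No rule produces omega, and it is not given.
Reached: psi — 1 of the 3.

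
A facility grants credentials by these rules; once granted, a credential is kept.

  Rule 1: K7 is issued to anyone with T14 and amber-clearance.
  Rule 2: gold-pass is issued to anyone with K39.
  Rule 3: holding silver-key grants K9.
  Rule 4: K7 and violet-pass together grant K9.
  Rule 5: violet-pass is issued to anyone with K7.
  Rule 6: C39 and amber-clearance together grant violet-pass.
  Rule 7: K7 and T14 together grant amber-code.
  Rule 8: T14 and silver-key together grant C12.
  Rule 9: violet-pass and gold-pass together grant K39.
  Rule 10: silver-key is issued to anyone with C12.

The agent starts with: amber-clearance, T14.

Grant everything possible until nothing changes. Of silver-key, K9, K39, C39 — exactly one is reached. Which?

K9

Holding T14 and amber-clearance grants K7 (Rule 1).
Holding K7 grants violet-pass (Rule 5).
Holding K7 and violet-pass grants K9 (Rule 4).
No rule produces C39, and it is not given. silver-key would need C12 (Rule 10), but C12 is never granted. K39 would need violet-pass and gold-pass (Rule 9), but gold-pass is never granted.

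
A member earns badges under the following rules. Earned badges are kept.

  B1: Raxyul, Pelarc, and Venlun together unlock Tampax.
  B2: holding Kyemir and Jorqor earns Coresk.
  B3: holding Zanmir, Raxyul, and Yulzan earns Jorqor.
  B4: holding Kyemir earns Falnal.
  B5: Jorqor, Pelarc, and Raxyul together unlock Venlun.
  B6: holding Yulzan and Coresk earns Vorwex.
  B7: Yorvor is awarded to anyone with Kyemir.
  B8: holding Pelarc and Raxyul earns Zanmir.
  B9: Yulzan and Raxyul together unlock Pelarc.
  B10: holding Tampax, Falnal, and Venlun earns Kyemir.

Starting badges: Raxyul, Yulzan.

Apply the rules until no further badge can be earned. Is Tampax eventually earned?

Yes

With Yulzan and Raxyul, Pelarc is earned (B9).
With Pelarc and Raxyul, Zanmir is earned (B8).
With Zanmir, Raxyul, and Yulzan, Jorqor is earned (B3).
With Jorqor, Pelarc, and Raxyul, Venlun is earned (B5).
With Raxyul, Pelarc, and Venlun, Tampax is earned (B1).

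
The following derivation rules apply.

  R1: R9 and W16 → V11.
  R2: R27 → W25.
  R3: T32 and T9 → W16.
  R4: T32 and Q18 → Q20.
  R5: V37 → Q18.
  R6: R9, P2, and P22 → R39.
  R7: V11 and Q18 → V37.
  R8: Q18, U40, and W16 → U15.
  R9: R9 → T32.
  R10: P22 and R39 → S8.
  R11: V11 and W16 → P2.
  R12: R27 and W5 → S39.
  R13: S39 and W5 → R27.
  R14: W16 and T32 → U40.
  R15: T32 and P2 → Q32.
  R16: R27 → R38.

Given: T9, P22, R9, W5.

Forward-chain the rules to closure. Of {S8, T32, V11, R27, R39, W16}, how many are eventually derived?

R9 holds, so T32 follows (R9).
T32 and T9 hold, so W16 follows (R3).
R9 and W16 hold, so V11 follows (R1).
V11 and W16 hold, so P2 follows (R11).
R9, P2, and P22 hold, so R39 follows (R6).
P22 and R39 hold, so S8 follows (R10).
S8: reached.
T32: reached.
V11: reached.
R27 would need S39 and W5 (R13), but S39 is never established.
R39: reached.
W16: reached.
Reached: S8, T32, V11, R39, and W16 — 5 of the 6.

5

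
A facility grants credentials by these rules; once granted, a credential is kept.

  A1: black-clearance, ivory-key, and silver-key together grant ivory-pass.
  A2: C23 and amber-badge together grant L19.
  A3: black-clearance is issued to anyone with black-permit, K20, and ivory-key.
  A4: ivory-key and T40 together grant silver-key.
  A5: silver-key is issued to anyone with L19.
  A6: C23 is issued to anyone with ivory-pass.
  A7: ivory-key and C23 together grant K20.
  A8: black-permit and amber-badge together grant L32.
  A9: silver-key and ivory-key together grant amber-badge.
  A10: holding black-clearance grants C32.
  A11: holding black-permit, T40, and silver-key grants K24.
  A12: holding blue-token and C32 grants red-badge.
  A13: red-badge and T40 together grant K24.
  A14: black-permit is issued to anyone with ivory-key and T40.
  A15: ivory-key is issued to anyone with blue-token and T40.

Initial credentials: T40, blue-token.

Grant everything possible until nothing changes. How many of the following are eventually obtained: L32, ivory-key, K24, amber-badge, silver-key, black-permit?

6

Holding blue-token and T40 grants ivory-key (A15).
Holding ivory-key and T40 grants black-permit (A14).
Holding ivory-key and T40 grants silver-key (A4).
Holding silver-key and ivory-key grants amber-badge (A9).
Holding black-permit, T40, and silver-key grants K24 (A11).
Holding black-permit and amber-badge grants L32 (A8).
L32: reached.
ivory-key: reached.
K24: reached.
amber-badge: reached.
silver-key: reached.
black-permit: reached.
All 6 are reached.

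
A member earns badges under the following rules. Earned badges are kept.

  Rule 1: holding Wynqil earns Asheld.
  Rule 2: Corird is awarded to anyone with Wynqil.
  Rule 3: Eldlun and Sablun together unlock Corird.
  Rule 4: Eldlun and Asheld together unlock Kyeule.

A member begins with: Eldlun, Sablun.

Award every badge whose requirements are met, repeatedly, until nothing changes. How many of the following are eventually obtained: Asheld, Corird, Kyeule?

With Eldlun and Sablun, Corird is earned (Rule 3).
Asheld would need Wynqil (Rule 1), but Wynqil is never earned.
Corird: reached.
Kyeule would need Eldlun and Asheld (Rule 4), but Asheld is never earned.
Reached: Corird — 1 of the 3.

1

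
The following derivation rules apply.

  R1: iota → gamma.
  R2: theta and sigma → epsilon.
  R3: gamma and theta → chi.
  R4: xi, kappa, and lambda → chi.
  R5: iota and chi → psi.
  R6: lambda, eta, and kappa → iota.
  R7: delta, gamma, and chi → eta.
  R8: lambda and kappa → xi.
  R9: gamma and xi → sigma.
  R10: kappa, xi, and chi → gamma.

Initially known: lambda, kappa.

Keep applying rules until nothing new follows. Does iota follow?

No

iota would need lambda, eta, and kappa (R6), but eta is never established.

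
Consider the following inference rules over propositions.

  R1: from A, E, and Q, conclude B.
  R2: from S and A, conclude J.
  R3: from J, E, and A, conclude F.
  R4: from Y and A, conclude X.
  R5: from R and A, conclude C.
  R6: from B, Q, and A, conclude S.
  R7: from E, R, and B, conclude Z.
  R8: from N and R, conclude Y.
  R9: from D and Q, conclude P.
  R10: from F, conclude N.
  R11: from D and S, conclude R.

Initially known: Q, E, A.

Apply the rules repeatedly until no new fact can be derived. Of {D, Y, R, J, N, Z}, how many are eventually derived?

2

From A, E, and Q, R1 gives B.
B, Q, and A hold, so S follows (R6).
S and A hold, so J follows (R2).
J, E, and A hold, so F follows (R3).
From F, R10 gives N.
No rule produces D, and it is not given.
Y would need N and R (R8), but R is never established.
R would need D and S (R11), but D is never established.
J: reached.
N: reached.
Z would need E, R, and B (R7), but R is never established.
Reached: J and N — 2 of the 6.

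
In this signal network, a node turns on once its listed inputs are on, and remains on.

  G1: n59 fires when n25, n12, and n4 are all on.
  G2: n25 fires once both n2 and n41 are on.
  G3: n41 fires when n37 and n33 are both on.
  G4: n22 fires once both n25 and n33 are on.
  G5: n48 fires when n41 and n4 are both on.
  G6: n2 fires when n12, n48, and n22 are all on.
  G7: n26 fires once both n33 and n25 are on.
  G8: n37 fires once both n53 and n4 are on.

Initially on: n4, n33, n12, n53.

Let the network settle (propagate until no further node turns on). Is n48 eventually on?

Yes

n53 and n4 are on, so n37 fires (G8).
n37 and n33 are on, so n41 fires (G3).
G5: n41 and n4 on → n48 on.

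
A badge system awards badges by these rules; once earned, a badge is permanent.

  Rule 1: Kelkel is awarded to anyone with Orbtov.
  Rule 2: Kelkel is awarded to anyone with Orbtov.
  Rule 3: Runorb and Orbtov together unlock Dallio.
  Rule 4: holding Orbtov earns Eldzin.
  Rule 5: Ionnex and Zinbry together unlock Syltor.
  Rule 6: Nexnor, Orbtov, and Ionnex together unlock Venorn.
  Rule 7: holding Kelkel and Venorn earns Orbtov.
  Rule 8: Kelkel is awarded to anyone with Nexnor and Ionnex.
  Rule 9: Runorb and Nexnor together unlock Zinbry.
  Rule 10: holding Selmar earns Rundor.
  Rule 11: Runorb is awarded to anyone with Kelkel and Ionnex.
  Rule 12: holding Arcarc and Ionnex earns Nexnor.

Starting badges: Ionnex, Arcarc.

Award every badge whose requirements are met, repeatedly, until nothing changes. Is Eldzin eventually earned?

No

Eldzin would need Orbtov (Rule 4), but Orbtov is never earned.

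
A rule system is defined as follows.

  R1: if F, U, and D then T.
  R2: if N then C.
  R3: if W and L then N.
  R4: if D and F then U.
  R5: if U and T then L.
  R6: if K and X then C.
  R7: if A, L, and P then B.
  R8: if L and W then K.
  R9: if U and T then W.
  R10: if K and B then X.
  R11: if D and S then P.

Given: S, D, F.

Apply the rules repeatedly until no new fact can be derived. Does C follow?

Yes

From D and F, R4 gives U.
From F, U, and D, R1 gives T.
U and T hold, so L follows (R5).
From U and T, R9 gives W.
W and L hold, so N follows (R3).
N holds, so C follows (R2).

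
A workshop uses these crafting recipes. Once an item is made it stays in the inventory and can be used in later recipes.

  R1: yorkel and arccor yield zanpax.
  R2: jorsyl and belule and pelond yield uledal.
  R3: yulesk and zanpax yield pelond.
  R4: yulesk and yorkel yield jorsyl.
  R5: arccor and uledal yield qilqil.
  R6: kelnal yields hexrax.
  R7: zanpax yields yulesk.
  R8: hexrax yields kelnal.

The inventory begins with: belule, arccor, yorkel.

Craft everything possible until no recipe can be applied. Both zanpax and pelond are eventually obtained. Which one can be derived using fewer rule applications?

zanpax

zanpax: yorkel and arccor → zanpax (R1). [1 rule application]
pelond: Using R1, yorkel and arccor make zanpax. zanpax → yulesk (R7). Using R3, yulesk and zanpax make pelond. [3 rule applications]
zanpax needs fewer.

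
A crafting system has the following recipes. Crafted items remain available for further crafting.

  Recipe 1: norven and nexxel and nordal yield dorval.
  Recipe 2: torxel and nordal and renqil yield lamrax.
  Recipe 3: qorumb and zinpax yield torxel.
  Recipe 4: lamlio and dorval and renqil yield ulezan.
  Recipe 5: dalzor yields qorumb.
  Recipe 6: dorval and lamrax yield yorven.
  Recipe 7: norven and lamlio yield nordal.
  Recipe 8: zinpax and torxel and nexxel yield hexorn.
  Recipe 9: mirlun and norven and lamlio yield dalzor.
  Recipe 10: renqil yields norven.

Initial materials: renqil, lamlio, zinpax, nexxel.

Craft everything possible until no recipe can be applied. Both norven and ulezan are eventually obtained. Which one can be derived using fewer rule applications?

norven

norven: Using Recipe 10, renqil makes norven. [1 rule application]
ulezan: renqil → norven (Recipe 10). norven and lamlio → nordal (Recipe 7). Using Recipe 1, norven, nexxel, and nordal make dorval. lamlio and dorval and renqil → ulezan (Recipe 4). [4 rule applications]
norven needs fewer.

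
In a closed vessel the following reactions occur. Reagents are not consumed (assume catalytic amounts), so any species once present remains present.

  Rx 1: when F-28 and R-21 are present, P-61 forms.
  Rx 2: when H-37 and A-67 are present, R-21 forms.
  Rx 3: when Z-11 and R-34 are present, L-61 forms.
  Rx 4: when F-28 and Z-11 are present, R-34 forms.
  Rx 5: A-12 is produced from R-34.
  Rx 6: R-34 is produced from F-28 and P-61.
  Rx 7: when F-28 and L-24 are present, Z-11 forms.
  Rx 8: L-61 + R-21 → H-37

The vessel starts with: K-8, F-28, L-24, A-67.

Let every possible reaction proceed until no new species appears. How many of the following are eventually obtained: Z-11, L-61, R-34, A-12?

4

F-28 and L-24 present → Z-11 forms (Rx 7).
F-28 and Z-11 present → R-34 forms (Rx 4).
Z-11 and R-34 present → L-61 forms (Rx 3).
R-34 present → A-12 forms (Rx 5).
Z-11: reached.
L-61: reached.
R-34: reached.
A-12: reached.
All 4 are reached.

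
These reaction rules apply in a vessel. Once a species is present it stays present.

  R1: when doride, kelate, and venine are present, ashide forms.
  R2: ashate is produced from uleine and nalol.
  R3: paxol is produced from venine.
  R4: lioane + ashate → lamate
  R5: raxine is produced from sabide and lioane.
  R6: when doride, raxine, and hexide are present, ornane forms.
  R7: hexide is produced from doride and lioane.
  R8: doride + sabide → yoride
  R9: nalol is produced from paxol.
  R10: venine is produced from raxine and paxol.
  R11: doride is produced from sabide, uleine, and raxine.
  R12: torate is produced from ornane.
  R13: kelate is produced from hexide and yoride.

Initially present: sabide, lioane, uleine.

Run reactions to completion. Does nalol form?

nalol would need paxol (R9), but paxol never forms.

No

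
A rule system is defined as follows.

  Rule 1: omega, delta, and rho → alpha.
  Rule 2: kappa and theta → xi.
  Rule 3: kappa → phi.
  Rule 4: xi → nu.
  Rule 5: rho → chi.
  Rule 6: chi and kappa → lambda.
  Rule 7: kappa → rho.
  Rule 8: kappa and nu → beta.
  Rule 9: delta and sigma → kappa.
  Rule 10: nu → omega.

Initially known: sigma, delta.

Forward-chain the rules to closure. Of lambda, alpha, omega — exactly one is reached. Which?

lambda

delta and sigma hold, so kappa follows (Rule 9).
kappa holds, so rho follows (Rule 7).
From rho, Rule 5 gives chi.
chi and kappa hold, so lambda follows (Rule 6).
omega would need nu (Rule 10), but nu is never established. alpha would need omega, delta, and rho (Rule 1), but omega is never established.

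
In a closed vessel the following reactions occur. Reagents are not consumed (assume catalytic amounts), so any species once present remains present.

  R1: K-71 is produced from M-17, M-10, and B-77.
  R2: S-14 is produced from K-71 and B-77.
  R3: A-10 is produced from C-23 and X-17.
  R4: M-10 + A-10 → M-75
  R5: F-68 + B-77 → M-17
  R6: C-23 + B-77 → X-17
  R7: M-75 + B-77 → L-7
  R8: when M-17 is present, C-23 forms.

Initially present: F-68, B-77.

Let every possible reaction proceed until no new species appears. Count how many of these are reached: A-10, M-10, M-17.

F-68 and B-77 present → M-17 forms (R5).
M-17 present → C-23 forms (R8).
C-23 and B-77 present → X-17 forms (R6).
C-23 and X-17 present → A-10 forms (R3).
A-10: reached.
No rule produces M-10, and it is not given.
M-17: reached.
Reached: A-10 and M-17 — 2 of the 3.

2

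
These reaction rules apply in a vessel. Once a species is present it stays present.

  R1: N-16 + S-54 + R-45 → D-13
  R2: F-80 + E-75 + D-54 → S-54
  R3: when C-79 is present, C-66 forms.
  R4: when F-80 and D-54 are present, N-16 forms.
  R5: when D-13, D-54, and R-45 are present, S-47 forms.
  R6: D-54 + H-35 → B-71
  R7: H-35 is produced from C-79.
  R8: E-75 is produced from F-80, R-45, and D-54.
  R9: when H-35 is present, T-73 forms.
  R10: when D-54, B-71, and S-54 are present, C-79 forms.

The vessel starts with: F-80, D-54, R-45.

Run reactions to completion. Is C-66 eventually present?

C-66 would need C-79 (R3), but C-79 never forms.

No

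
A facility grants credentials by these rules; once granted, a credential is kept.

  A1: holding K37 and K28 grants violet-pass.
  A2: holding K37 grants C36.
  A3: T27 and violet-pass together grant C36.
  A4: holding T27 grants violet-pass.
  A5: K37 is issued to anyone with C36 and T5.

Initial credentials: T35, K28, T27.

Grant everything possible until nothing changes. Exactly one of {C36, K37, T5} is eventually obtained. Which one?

Holding T27 grants violet-pass (A4).
Holding T27 and violet-pass grants C36 (A3).
No rule produces T5, and it is not given. K37 would need C36 and T5 (A5), but T5 is never granted.

C36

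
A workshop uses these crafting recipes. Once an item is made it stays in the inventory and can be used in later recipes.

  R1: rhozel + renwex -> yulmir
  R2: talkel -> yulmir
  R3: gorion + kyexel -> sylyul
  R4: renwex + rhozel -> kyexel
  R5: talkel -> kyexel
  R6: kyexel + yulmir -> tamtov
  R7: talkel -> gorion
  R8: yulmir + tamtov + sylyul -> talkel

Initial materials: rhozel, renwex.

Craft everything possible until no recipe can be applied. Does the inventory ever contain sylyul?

sylyul would need gorion and kyexel (R3), but gorion is never obtained.

No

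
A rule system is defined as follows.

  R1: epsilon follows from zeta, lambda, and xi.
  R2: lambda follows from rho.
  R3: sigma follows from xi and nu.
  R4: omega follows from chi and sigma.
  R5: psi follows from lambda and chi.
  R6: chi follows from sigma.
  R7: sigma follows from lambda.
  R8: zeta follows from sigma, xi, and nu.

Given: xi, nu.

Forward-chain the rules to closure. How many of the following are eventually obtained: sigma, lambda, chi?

2

xi and nu hold, so sigma follows (R3).
From sigma, R6 gives chi.
sigma: reached.
lambda would need rho (R2), but rho is never established.
chi: reached.
Reached: sigma and chi — 2 of the 3.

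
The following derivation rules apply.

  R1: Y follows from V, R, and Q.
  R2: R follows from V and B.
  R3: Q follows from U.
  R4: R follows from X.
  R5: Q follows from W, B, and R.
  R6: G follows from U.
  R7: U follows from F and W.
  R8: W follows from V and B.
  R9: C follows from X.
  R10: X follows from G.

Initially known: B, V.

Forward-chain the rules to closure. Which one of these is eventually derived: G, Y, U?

Y

V and B hold, so R follows (R2).
From V and B, R8 gives W.
From W, B, and R, R5 gives Q.
V, R, and Q hold, so Y follows (R1).
G would need U (R6), but U is never established. U would need F and W (R7), but F is never established.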